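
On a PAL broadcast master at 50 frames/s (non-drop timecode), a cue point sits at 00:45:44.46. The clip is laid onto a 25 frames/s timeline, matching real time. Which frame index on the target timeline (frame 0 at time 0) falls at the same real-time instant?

frame 68623

Source frame index: (0×3600 + 45×60 + 44) × 50 + 46 = 137246.
Real time: 137246 / (50) = 68623/25 s.
Target frame: (68623/25) × (25) = 68623.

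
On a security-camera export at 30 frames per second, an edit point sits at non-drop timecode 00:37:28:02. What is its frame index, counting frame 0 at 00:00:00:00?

frame 67442

Total seconds to the label: (0 × 3600 + 37 × 60 + 28) = 2248.
Frame index = 2248 × 30 + 2 = 67442.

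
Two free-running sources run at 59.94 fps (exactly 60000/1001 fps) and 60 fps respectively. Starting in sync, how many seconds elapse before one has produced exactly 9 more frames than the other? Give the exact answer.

150.15 seconds

The gap grows by |60 − 60000/1001| = 60/1001 frames per second.
Time for a 9-frame gap: 9 ÷ (60/1001) = 150.15 s.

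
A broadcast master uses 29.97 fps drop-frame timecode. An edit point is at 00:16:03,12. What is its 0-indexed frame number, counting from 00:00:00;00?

As if non-drop at 30 labels/s: (0 × 3600 + 16 × 60 + 3) × 30 + 12 = 28902.
Minute boundaries passed: 16; those not divisible by 10: 16 − 1 = 15; dropped labels = 2 × 15 = 30.
Actual frame index = 28902 − 30 = 28872.

28872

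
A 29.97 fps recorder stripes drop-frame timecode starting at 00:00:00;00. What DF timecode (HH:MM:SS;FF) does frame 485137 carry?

Ten DF minutes hold 17982 frames, so frame 485137 lies in block 26 (frames 467532–485513) with 17605 frames into that block.
The block's first minute is 1800 frames and the rest 1798 each; 17605 frames reaches minute 9, so 26 × 18 + 9 × 2 = 486 labels have been skipped so far.
Adding those back, label number 485137 + 486 = 485623 at 30 labels/s is 16187 s + 13 f = 4 h 29 min 47 s frame 13, i.e. 04:29:47;13.

04:29:47;13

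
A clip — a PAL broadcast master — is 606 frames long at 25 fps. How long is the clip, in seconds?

Running time = 606 / (25) = 24.24 s.

24.24 seconds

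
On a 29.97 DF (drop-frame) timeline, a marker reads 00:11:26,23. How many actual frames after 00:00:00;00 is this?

As if non-drop at 30 labels/s: (0 × 3600 + 11 × 60 + 26) × 30 + 23 = 20603.
Minute boundaries passed: 11; those not divisible by 10: 11 − 1 = 10; dropped labels = 2 × 10 = 20.
Actual frame index = 20603 − 20 = 20583.

20583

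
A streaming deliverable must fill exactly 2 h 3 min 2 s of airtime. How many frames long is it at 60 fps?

2 h 3 min 2 s = 7382 s.
Frames = 7382 × 60 = 442920.

442920 frames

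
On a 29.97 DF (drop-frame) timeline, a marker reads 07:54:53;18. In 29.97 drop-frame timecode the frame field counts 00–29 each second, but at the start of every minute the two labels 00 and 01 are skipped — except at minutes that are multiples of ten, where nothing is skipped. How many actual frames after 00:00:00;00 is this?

853954

As if non-drop at 30 labels/s: (7 × 3600 + 54 × 60 + 53) × 30 + 18 = 854808.
Minute boundaries passed: 474; those not divisible by 10: 474 − 47 = 427; dropped labels = 2 × 427 = 854.
Actual frame index = 854808 − 854 = 853954.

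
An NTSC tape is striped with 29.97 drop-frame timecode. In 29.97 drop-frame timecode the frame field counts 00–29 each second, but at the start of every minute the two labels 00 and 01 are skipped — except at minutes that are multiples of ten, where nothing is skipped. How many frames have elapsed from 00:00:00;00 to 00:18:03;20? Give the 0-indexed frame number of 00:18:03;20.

Complete 10-minute blocks: 1, each 17982 frames → 17982.
Remaining 8 whole minutes in the current block: 1800 + 7 × 1798 = 14386 frames.
Within the current minute: 3 × 30 + 20 − 2 = 108 (labels ;00/;01 skipped at this minute). Total = 17982 + 14386 + 108 = 32476.

32476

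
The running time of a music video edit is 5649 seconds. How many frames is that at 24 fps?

Frames = 5649 × 24 = 135576.

135576 frames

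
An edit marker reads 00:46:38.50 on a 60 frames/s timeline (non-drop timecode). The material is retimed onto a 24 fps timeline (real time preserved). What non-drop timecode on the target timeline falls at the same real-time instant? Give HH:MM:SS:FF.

00:46:38:20

Source frame index: (0×3600 + 46×60 + 38) × 60 + 50 = 167930.
Real time: 167930 / (60) = 16793/6 s.
Target frame: (16793/6) × (24) = 67172.
At 24 labels/s: frame 67172 → 00:46:38:20.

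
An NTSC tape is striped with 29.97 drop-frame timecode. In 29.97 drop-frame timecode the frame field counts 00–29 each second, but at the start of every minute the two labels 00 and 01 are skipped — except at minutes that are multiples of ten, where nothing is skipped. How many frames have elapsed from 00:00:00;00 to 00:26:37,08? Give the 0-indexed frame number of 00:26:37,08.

47870

Complete 10-minute blocks: 2, each 17982 frames → 35964.
Remaining 6 whole minutes in the current block: 1800 + 5 × 1798 = 10790 frames.
Within the current minute: 37 × 30 + 8 − 2 = 1116 (labels ;00/;01 skipped at this minute). Total = 35964 + 10790 + 1116 = 47870.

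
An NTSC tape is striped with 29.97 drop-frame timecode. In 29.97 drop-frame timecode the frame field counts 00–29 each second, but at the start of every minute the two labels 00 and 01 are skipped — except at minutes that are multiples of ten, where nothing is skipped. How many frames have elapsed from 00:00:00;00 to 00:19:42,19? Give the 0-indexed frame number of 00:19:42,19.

35443

As if non-drop at 30 labels/s: (0 × 3600 + 19 × 60 + 42) × 30 + 19 = 35479.
Minute boundaries passed: 19; those not divisible by 10: 19 − 1 = 18; dropped labels = 2 × 18 = 36.
Actual frame index = 35479 − 36 = 35443.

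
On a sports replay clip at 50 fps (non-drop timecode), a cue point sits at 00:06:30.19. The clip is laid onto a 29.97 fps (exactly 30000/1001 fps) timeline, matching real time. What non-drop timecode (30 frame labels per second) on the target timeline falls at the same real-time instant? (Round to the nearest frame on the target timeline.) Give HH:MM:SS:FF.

00:06:30:00

Source frame index: (0×3600 + 6×60 + 30) × 50 + 19 = 19519.
Real time: 19519 / (50) = 19519/50 s.
Target frame: (19519/50) × (30000/1001) = 11711400/1001 ≈ 11699.700 → 11700.
At 30 labels/s: frame 11700 → 00:06:30:00.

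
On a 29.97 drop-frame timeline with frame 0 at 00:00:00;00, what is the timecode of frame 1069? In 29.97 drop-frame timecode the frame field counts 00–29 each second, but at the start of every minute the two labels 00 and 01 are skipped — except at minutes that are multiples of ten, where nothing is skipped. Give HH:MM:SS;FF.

Ten DF minutes hold 17982 frames, so frame 1069 lies in block 0 (frames 0–17981) with 1069 frames into that block.
The block's first minute is 1800 frames and the rest 1798 each; 1069 frames reaches minute 0, so 0 × 18 + 0 × 2 = 0 labels have been skipped so far.
Adding those back, label number 1069 + 0 = 1069 at 30 labels/s is 35 s + 19 f = 0 h 0 min 35 s frame 19, i.e. 00:00:35;19.

00:00:35;19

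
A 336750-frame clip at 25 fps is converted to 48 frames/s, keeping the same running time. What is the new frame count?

Frames at target rate = 336750 × (48) / (25) = 646560.

646560 frames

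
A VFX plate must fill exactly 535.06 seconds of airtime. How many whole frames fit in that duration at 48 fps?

25682 frames

Frames = 535.06 × 48 = 642072/25 ≈ 25682.8800.
Complete frames: 25682.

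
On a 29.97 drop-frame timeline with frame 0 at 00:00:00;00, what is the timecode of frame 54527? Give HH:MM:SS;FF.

Ten DF minutes hold 17982 frames, so frame 54527 lies in block 3 (frames 53946–71927) with 581 frames into that block.
The block's first minute is 1800 frames and the rest 1798 each; 581 frames reaches minute 0, so 3 × 18 + 0 × 2 = 54 labels have been skipped so far.
Adding those back, label number 54527 + 54 = 54581 at 30 labels/s is 1819 s + 11 f = 0 h 30 min 19 s frame 11, i.e. 00:30:19;11.

00:30:19;11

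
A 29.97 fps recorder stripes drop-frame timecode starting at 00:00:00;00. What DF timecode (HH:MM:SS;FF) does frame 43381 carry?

00:24:07;15

Ten DF minutes hold 17982 frames, so frame 43381 lies in block 2 (frames 35964–53945) with 7417 frames into that block.
The block's first minute is 1800 frames and the rest 1798 each; 7417 frames reaches minute 4, so 2 × 18 + 4 × 2 = 44 labels have been skipped so far.
Adding those back, label number 43381 + 44 = 43425 at 30 labels/s is 1447 s + 15 f = 0 h 24 min 7 s frame 15, i.e. 00:24:07;15.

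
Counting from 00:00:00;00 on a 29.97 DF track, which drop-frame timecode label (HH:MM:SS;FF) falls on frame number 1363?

00:00:45;13

Each 10-minute DF block holds 10 × 60 × 30 − 9 × 2 = 17982 frames. 1363 ÷ 17982 → 0 full blocks, remainder 1363.
Within the partial block the first minute is 1800 frames and each further minute 1798, so 0 further minute boundaries passed. Total skipped labels = 18 × 0 + 2 × 0 = 0.
Non-drop label index = 1363 + 0 = 1363; at 30 labels/s that is 00:00:45:13, i.e. DF 00:00:45;13.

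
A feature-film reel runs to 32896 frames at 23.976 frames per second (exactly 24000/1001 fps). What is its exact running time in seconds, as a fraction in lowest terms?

Running time = 32896 ÷ (24000/1001) = 32896 × 1001/24000 = 514514/375 s.

514514/375 seconds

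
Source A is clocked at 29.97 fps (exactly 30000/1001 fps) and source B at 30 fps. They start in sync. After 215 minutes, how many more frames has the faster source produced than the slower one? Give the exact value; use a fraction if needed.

387000/1001 frames

215 min = 12900 s.
A emits 30000/1001 × 12900 = 387000000/1001 frames; B emits 30 × 12900 = 387000.
Difference = 387000/1001 frames (≈ 386.6134); B is ahead of A.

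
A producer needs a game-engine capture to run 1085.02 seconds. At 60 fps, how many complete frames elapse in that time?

65101 frames

Frames = 1085.02 × 60 = 325506/5 ≈ 65101.2000.
Complete frames: 65101.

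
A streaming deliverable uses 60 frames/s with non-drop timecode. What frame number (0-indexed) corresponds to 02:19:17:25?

frame 501445

Total seconds to the label: (2 × 3600 + 19 × 60 + 17) = 8357.
Frame index = 8357 × 60 + 25 = 501445.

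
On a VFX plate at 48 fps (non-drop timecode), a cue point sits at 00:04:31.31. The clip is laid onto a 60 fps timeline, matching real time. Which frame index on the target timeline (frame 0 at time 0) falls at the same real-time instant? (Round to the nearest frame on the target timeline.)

Source frame index: (0×3600 + 4×60 + 31) × 48 + 31 = 13039.
Real time: 13039 / (48) = 13039/48 s.
Target frame: (13039/48) × (60) = 65195/4 ≈ 16298.750 → 16299.

frame 16299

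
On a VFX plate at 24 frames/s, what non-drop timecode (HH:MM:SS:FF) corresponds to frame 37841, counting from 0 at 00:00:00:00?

00:26:16:17

37841 ÷ 24 = 1576 full seconds, remainder 17 frames.
1576 s = 0 h 26 min 16 s.
Timecode: 00:26:16:17.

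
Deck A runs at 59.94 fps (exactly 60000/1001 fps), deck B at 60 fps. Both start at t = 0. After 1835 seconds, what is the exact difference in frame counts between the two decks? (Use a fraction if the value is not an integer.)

110100/1001 frames

A emits 60000/1001 × 1835 = 110100000/1001 frames; B emits 60 × 1835 = 110100.
Difference = 110100/1001 frames (≈ 109.9900); B is ahead of A.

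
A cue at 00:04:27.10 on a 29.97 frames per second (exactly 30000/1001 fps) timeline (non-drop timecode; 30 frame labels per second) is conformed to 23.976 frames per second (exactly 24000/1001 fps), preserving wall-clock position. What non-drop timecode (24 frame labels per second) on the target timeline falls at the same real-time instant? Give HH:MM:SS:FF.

Source frame index: (0×3600 + 4×60 + 27) × 30 + 10 = 8020.
Real time: 8020 / (30000/1001) = 401401/1500 s.
Target frame: (401401/1500) × (24000/1001) = 6416.
At 24 labels/s: frame 6416 → 00:04:27:08.

00:04:27:08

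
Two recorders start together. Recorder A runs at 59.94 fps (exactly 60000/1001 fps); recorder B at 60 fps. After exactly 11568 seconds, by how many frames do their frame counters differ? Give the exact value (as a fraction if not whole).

694080/1001 frames

A emits 60000/1001 × 11568 = 694080000/1001 frames; B emits 60 × 11568 = 694080.
Difference = 694080/1001 frames (≈ 693.3866); B is ahead of A.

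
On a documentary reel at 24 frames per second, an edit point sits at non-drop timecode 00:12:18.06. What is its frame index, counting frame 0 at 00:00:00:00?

Total seconds to the label: (0 × 3600 + 12 × 60 + 18) = 738.
Frame index = 738 × 24 + 6 = 17718.

17718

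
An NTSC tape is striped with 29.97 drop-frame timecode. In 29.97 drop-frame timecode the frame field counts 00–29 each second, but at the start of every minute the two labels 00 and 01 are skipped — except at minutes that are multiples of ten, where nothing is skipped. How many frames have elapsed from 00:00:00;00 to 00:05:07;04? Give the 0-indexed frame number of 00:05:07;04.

Complete 10-minute blocks: 0, each 17982 frames → 0.
Remaining 5 whole minutes in the current block: 1800 + 4 × 1798 = 8992 frames.
Within the current minute: 7 × 30 + 4 − 2 = 212 (labels ;00/;01 skipped at this minute). Total = 0 + 8992 + 212 = 9204.

9204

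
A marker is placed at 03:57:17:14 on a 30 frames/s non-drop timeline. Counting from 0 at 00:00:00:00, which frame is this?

Total seconds to the label: (3 × 3600 + 57 × 60 + 17) = 14237.
Frame index = 14237 × 30 + 14 = 427124.

frame 427124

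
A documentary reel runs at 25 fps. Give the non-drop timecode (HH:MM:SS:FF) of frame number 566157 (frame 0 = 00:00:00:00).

566157 ÷ 25 = 22646 full seconds, remainder 7 frames.
22646 s = 6 h 17 min 26 s.
Timecode: 06:17:26:07.

06:17:26:07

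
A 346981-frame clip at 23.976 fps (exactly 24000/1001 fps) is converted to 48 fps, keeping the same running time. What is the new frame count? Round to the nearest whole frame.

Frames at target rate = 346981 × (48) / (24000/1001) = 347327981/500 ≈ 694655.962.
Nearest whole frame: 694656.

694656 frames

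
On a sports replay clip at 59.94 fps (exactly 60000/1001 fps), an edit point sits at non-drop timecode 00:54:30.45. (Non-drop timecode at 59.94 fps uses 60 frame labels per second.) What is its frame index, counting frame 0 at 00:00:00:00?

196245

Total seconds to the label: (0 × 3600 + 54 × 60 + 30) = 3270.
Frame index = 3270 × 60 + 45 = 196245.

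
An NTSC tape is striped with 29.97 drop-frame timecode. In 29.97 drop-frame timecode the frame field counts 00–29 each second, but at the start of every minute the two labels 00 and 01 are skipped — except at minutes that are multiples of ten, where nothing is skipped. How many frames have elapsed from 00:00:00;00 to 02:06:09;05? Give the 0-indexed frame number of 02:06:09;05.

Complete 10-minute blocks: 12, each 17982 frames → 215784.
Remaining 6 whole minutes in the current block: 1800 + 5 × 1798 = 10790 frames.
Within the current minute: 9 × 30 + 5 − 2 = 273 (labels ;00/;01 skipped at this minute). Total = 215784 + 10790 + 273 = 226847.

226847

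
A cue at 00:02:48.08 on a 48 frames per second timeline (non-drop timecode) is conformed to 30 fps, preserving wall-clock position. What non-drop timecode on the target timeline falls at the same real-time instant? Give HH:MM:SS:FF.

Source frame index: (0×3600 + 2×60 + 48) × 48 + 8 = 8072.
Real time: 8072 / (48) = 1009/6 s.
Target frame: (1009/6) × (30) = 5045.
At 30 labels/s: frame 5045 → 00:02:48:05.

00:02:48:05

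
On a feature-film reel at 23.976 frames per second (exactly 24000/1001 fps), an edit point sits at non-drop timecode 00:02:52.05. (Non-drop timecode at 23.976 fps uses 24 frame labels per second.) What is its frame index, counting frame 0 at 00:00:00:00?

Total seconds to the label: (0 × 3600 + 2 × 60 + 52) = 172.
Frame index = 172 × 24 + 5 = 4133.

frame 4133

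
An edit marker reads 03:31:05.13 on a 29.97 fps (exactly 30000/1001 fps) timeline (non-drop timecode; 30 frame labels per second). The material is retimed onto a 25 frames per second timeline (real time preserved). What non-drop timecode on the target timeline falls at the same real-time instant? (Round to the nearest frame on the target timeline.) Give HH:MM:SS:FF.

Source frame index: (3×3600 + 31×60 + 5) × 30 + 13 = 379963.
Real time: 379963 / (30000/1001) = 380342963/30000 s.
Target frame: (380342963/30000) × (25) = 380342963/1200 ≈ 316952.469 → 316952.
At 25 labels/s: frame 316952 → 03:31:18:02.

03:31:18:02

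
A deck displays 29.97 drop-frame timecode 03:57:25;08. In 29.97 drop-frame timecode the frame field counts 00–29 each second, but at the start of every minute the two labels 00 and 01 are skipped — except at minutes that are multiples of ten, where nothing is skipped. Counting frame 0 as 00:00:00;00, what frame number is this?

426930

Complete 10-minute blocks: 23, each 17982 frames → 413586.
Remaining 7 whole minutes in the current block: 1800 + 6 × 1798 = 12588 frames.
Within the current minute: 25 × 30 + 8 − 2 = 756 (labels ;00/;01 skipped at this minute). Total = 413586 + 12588 + 756 = 426930.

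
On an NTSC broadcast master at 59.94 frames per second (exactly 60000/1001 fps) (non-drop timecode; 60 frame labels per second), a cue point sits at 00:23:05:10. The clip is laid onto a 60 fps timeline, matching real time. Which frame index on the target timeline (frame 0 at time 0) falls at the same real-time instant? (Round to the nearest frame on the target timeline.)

frame 83193

Source frame index: (0×3600 + 23×60 + 5) × 60 + 10 = 83110.
Real time: 83110 / (60000/1001) = 8319311/6000 s.
Target frame: (8319311/6000) × (60) = 8319311/100 ≈ 83193.110 → 83193.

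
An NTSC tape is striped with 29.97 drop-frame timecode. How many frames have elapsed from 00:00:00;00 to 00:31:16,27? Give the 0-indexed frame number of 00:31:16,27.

As if non-drop at 30 labels/s: (0 × 3600 + 31 × 60 + 16) × 30 + 27 = 56307.
Minute boundaries passed: 31; those not divisible by 10: 31 − 3 = 28; dropped labels = 2 × 28 = 56.
Actual frame index = 56307 − 56 = 56251.

56251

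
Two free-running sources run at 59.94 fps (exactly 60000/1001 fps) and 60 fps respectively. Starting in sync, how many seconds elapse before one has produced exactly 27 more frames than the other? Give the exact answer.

450.45 seconds

The gap grows by |60 − 60000/1001| = 60/1001 frames per second.
Time for a 27-frame gap: 27 ÷ (60/1001) = 450.45 s.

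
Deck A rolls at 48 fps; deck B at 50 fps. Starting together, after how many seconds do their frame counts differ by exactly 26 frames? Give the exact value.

13 seconds

The gap grows by |50 − 48| = 2 frames per second.
Time for a 26-frame gap: 26 ÷ (2) = 13 s.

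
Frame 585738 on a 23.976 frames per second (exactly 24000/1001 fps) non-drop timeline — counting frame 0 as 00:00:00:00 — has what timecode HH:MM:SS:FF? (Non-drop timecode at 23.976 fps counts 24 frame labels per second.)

06:46:45:18

585738 ÷ 24 = 24405 full seconds, remainder 18 frames.
24405 s = 6 h 46 min 45 s.
Timecode: 06:46:45:18.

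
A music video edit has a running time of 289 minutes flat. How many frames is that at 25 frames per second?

433500 frames

289 min = 17340 s.
Frames = 17340 × 25 = 433500.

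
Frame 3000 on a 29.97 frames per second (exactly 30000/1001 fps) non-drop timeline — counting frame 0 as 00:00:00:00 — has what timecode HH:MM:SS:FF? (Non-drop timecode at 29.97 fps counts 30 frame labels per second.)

00:01:40:00

3000 ÷ 30 = 100 full seconds, remainder 0 frames.
100 s = 0 h 1 min 40 s.
Timecode: 00:01:40:00.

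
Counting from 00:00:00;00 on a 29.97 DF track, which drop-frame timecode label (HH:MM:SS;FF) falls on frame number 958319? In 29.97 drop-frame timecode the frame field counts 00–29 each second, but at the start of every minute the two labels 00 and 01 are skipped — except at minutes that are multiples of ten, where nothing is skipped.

08:52:55;27

Ten DF minutes hold 17982 frames, so frame 958319 lies in block 53 (frames 953046–971027) with 5273 frames into that block.
The block's first minute is 1800 frames and the rest 1798 each; 5273 frames reaches minute 2, so 53 × 18 + 2 × 2 = 958 labels have been skipped so far.
Adding those back, label number 958319 + 958 = 959277 at 30 labels/s is 31975 s + 27 f = 8 h 52 min 55 s frame 27, i.e. 08:52:55;27.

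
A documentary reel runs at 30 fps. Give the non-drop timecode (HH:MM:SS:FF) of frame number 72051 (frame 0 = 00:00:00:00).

72051 ÷ 30 = 2401 full seconds, remainder 21 frames.
2401 s = 0 h 40 min 1 s.
Timecode: 00:40:01:21.

00:40:01:21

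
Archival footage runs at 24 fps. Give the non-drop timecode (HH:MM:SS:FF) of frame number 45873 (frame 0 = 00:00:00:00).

45873 ÷ 24 = 1911 full seconds, remainder 9 frames.
1911 s = 0 h 31 min 51 s.
Timecode: 00:31:51:09.

00:31:51:09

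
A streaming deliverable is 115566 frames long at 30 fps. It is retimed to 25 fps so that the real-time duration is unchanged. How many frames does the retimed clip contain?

96305 frames

Target frames = source frames × (target rate / source rate) = 115566 × (25)/(30) = 115566 × 5/6 = 96305.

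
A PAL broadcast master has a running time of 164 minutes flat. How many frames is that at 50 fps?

492000 frames

164 min = 9840 s.
Frames = 9840 × 50 = 492000.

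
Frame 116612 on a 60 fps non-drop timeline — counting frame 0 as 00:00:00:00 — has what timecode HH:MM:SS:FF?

00:32:23:32

116612 ÷ 60 = 1943 full seconds, remainder 32 frames.
1943 s = 0 h 32 min 23 s.
Timecode: 00:32:23:32.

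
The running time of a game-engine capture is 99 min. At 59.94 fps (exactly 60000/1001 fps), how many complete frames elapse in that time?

99 min = 5940 s.
Frames = 5940 × 60000/1001 = 32400000/91 ≈ 356043.9560.
Complete frames: 356043.

356043 frames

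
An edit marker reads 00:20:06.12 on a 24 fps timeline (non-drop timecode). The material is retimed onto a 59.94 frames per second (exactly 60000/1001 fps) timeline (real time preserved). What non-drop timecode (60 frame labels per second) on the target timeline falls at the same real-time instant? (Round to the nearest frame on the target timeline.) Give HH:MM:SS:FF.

00:20:05:18

Source frame index: (0×3600 + 20×60 + 6) × 24 + 12 = 28956.
Real time: 28956 / (24) = 2413/2 s.
Target frame: (2413/2) × (60000/1001) = 72390000/1001 ≈ 72317.682 → 72318.
At 60 labels/s: frame 72318 → 00:20:05:18.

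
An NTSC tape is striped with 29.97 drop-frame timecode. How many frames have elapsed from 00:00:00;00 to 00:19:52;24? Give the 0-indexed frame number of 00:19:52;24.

35748

As if non-drop at 30 labels/s: (0 × 3600 + 19 × 60 + 52) × 30 + 24 = 35784.
Minute boundaries passed: 19; those not divisible by 10: 19 − 1 = 18; dropped labels = 2 × 18 = 36.
Actual frame index = 35784 − 36 = 35748.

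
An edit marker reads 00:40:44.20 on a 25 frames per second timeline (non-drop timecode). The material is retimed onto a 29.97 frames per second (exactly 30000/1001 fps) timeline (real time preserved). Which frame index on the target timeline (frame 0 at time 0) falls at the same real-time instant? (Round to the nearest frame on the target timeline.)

Source frame index: (0×3600 + 40×60 + 44) × 25 + 20 = 61120.
Real time: 61120 / (25) = 12224/5 s.
Target frame: (12224/5) × (30000/1001) = 73344000/1001 ≈ 73270.729 → 73271.

frame 73271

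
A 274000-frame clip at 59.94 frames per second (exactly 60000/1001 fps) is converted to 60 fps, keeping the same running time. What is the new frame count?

Target frames = source frames × (target rate / source rate) = 274000 × (60)/(60000/1001) = 274000 × 1001/1000 = 274274.

274274 frames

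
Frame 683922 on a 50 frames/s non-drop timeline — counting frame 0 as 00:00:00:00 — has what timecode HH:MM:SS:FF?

03:47:58:22

683922 ÷ 50 = 13678 full seconds, remainder 22 frames.
13678 s = 3 h 47 min 58 s.
Timecode: 03:47:58:22.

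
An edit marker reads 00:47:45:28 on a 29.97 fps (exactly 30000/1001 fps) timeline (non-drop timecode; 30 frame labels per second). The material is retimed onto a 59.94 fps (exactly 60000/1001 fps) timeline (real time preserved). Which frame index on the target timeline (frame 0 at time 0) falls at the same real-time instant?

frame 171956

Source frame index: (0×3600 + 47×60 + 45) × 30 + 28 = 85978.
Real time: 85978 / (30000/1001) = 43031989/15000 s.
Target frame: (43031989/15000) × (60000/1001) = 171956.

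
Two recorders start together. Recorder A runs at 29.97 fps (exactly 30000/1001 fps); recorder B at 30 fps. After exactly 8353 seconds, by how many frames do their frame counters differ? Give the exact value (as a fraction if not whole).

250590/1001 frames

A emits 30000/1001 × 8353 = 250590000/1001 frames; B emits 30 × 8353 = 250590.
Difference = 250590/1001 frames (≈ 250.3397); B is ahead of A.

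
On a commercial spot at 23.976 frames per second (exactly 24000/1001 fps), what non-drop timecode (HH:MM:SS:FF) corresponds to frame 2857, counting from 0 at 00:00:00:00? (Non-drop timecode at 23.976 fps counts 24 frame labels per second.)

00:01:59:01

2857 ÷ 24 = 119 full seconds, remainder 1 frame.
119 s = 0 h 1 min 59 s.
Timecode: 00:01:59:01.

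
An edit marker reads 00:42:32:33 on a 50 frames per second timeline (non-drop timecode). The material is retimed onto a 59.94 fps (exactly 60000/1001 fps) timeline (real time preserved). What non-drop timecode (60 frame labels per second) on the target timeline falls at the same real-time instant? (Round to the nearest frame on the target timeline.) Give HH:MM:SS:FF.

00:42:30:07

Source frame index: (0×3600 + 42×60 + 32) × 50 + 33 = 127633.
Real time: 127633 / (50) = 127633/50 s.
Target frame: (127633/50) × (60000/1001) = 13923600/91 ≈ 153006.593 → 153007.
At 60 labels/s: frame 153007 → 00:42:30:07.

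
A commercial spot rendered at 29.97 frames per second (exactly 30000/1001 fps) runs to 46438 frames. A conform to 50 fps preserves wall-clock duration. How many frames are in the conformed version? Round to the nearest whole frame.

Frames at target rate = 46438 × (50) / (30000/1001) = 23242219/300 ≈ 77474.063.
Nearest whole frame: 77474.

77474 frames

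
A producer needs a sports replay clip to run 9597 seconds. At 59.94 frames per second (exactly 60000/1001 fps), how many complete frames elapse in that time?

Frames = 9597 × 60000/1001 = 82260000/143 ≈ 575244.7552.
Complete frames: 575244.

575244 frames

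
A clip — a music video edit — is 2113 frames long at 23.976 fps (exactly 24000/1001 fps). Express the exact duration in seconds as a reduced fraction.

2115113/24000 seconds

Running time = 2113 ÷ (24000/1001) = 2113 × 1001/24000 = 2115113/24000 s.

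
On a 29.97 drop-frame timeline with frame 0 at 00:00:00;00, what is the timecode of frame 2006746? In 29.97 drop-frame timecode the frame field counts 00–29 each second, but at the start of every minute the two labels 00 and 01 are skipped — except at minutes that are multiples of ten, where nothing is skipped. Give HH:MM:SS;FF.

18:35:58;14

Each 10-minute DF block holds 10 × 60 × 30 − 9 × 2 = 17982 frames. 2006746 ÷ 17982 → 111 full blocks, remainder 10744.
Within the partial block the first minute is 1800 frames and each further minute 1798, so 5 further minute boundaries passed. Total skipped labels = 18 × 111 + 2 × 5 = 2008.
Non-drop label index = 2006746 + 2008 = 2008754; at 30 labels/s that is 18:35:58:14, i.e. DF 18:35:58;14.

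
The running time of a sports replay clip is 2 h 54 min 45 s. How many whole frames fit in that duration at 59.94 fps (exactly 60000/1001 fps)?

2 h 54 min 45 s = 10485 s.
Frames = 10485 × 60000/1001 = 629100000/1001 ≈ 628471.5285.
Complete frames: 628471.

628471 frames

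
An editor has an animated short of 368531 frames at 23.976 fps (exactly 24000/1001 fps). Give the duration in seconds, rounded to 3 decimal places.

15370.814 seconds

Running time = 368531 × 1001/24000 = 368899531/24000 s ≈ 15370.814 s.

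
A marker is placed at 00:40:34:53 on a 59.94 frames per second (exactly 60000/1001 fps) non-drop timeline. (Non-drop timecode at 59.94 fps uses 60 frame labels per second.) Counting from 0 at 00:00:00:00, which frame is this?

frame 146093

Total seconds to the label: (0 × 3600 + 40 × 60 + 34) = 2434.
Frame index = 2434 × 60 + 53 = 146093.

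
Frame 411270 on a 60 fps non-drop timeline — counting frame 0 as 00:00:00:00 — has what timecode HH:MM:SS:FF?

01:54:14:30

411270 ÷ 60 = 6854 full seconds, remainder 30 frames.
6854 s = 1 h 54 min 14 s.
Timecode: 01:54:14:30.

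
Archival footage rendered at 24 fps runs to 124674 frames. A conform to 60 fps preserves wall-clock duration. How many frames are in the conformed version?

311685 frames

Target frames = source frames × (target rate / source rate) = 124674 × (60)/(24) = 124674 × 5/2 = 311685.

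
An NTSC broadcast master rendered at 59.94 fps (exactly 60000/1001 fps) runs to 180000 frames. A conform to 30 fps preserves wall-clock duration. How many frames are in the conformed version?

Target frames = source frames × (target rate / source rate) = 180000 × (30)/(60000/1001) = 180000 × 1001/2000 = 90090.

90090 frames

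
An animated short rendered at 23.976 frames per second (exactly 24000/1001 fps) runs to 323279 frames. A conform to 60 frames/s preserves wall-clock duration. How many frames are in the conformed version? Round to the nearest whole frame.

Frames at target rate = 323279 × (60) / (24000/1001) = 323602279/400 ≈ 809005.698.
Nearest whole frame: 809006.

809006 frames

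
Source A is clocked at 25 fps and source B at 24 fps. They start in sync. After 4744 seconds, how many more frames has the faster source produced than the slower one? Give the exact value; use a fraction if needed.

4744 frames

A emits 25 × 4744 = 118600 frames; B emits 24 × 4744 = 113856.
Difference = 4744 frames; B is behind A.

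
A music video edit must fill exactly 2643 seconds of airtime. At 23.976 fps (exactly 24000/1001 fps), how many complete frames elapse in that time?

Frames = 2643 × 24000/1001 = 63432000/1001 ≈ 63368.6314.
Complete frames: 63368.

63368 frames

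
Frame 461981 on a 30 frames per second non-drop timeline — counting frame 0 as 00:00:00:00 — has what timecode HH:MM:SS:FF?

04:16:39:11

461981 ÷ 30 = 15399 full seconds, remainder 11 frames.
15399 s = 4 h 16 min 39 s.
Timecode: 04:16:39:11.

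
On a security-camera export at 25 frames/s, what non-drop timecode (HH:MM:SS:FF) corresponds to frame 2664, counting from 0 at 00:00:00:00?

2664 ÷ 25 = 106 full seconds, remainder 14 frames.
106 s = 0 h 1 min 46 s.
Timecode: 00:01:46:14.

00:01:46:14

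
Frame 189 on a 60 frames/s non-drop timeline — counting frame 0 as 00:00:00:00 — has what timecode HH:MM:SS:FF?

189 ÷ 60 = 3 full seconds, remainder 9 frames.
3 s = 0 h 0 min 3 s.
Timecode: 00:00:03:09.

00:00:03:09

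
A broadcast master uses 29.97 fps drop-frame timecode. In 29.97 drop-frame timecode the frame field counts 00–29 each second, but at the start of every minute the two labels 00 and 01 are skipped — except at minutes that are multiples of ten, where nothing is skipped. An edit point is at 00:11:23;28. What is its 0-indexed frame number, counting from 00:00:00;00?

20498

As if non-drop at 30 labels/s: (0 × 3600 + 11 × 60 + 23) × 30 + 28 = 20518.
Minute boundaries passed: 11; those not divisible by 10: 11 − 1 = 10; dropped labels = 2 × 10 = 20.
Actual frame index = 20518 − 20 = 20498.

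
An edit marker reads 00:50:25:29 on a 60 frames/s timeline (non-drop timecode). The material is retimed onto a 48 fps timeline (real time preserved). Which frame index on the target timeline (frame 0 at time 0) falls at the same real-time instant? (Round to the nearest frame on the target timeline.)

frame 145223

Source frame index: (0×3600 + 50×60 + 25) × 60 + 29 = 181529.
Real time: 181529 / (60) = 181529/60 s.
Target frame: (181529/60) × (48) = 726116/5 ≈ 145223.200 → 145223.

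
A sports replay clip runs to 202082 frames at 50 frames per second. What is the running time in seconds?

Running time = 202082 / (50) = 4041.64 s.

4041.64 seconds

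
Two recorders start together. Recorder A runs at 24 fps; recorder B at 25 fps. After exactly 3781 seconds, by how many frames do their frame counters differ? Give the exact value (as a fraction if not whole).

3781 frames

A emits 24 × 3781 = 90744 frames; B emits 25 × 3781 = 94525.
Difference = 3781 frames; B is ahead of A.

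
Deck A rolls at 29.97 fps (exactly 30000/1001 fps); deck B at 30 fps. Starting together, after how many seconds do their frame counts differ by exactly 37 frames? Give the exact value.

The gap grows by |30 − 30000/1001| = 30/1001 frames per second.
Time for a 37-frame gap: 37 ÷ (30/1001) = 37037/30 s.

37037/30 seconds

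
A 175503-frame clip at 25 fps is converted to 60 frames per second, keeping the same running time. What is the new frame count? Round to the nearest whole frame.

Frames at target rate = 175503 × (60) / (25) = 2106036/5 ≈ 421207.200.
Nearest whole frame: 421207.

421207 frames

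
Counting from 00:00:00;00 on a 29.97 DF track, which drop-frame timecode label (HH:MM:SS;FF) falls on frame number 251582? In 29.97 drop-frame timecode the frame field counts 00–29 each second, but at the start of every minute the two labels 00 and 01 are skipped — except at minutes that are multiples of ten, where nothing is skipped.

02:19:54;14

Each 10-minute DF block holds 10 × 60 × 30 − 9 × 2 = 17982 frames. 251582 ÷ 17982 → 13 full blocks, remainder 17816.
Within the partial block the first minute is 1800 frames and each further minute 1798, so 9 further minute boundaries passed. Total skipped labels = 18 × 13 + 2 × 9 = 252.
Non-drop label index = 251582 + 252 = 251834; at 30 labels/s that is 02:19:54:14, i.e. DF 02:19:54;14.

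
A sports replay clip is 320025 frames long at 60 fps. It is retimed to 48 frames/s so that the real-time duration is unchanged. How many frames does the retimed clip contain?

Target frames = source frames × (target rate / source rate) = 320025 × (48)/(60) = 320025 × 4/5 = 256020.

256020 frames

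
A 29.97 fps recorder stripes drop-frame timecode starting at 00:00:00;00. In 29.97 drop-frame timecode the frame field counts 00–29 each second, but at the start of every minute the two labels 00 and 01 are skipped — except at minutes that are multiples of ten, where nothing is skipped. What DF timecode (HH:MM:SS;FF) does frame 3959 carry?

00:02:12;03

Ten DF minutes hold 17982 frames, so frame 3959 lies in block 0 (frames 0–17981) with 3959 frames into that block.
The block's first minute is 1800 frames and the rest 1798 each; 3959 frames reaches minute 2, so 0 × 18 + 2 × 2 = 4 labels have been skipped so far.
Adding those back, label number 3959 + 4 = 3963 at 30 labels/s is 132 s + 3 f = 0 h 2 min 12 s frame 3, i.e. 00:02:12;03.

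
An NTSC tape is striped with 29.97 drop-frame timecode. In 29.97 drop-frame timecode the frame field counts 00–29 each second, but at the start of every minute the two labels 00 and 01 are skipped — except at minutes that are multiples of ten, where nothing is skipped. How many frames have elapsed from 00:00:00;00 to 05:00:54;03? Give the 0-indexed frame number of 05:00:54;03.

541083

As if non-drop at 30 labels/s: (5 × 3600 + 0 × 60 + 54) × 30 + 3 = 541623.
Minute boundaries passed: 300; those not divisible by 10: 300 − 30 = 270; dropped labels = 2 × 270 = 540.
Actual frame index = 541623 − 540 = 541083.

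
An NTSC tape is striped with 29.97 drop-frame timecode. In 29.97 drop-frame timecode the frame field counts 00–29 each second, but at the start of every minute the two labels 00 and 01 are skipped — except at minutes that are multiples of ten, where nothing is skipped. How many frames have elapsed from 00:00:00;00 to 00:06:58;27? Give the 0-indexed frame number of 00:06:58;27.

12555

Complete 10-minute blocks: 0, each 17982 frames → 0.
Remaining 6 whole minutes in the current block: 1800 + 5 × 1798 = 10790 frames.
Within the current minute: 58 × 30 + 27 − 2 = 1765 (labels ;00/;01 skipped at this minute). Total = 0 + 10790 + 1765 = 12555.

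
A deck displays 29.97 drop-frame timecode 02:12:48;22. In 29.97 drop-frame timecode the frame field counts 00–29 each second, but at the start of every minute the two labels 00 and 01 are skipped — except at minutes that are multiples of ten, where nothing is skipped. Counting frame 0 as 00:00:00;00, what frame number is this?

Complete 10-minute blocks: 13, each 17982 frames → 233766.
Remaining 2 whole minutes in the current block: 1800 + 1 × 1798 = 3598 frames.
Within the current minute: 48 × 30 + 22 − 2 = 1460 (labels ;00/;01 skipped at this minute). Total = 233766 + 3598 + 1460 = 238824.

238824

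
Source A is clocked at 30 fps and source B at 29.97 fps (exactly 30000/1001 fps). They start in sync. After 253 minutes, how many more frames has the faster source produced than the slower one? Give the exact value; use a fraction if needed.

41400/91 frames

253 min = 15180 s.
A emits 30 × 15180 = 455400 frames; B emits 30000/1001 × 15180 = 41400000/91.
Difference = 41400/91 frames (≈ 454.9451); B is behind A.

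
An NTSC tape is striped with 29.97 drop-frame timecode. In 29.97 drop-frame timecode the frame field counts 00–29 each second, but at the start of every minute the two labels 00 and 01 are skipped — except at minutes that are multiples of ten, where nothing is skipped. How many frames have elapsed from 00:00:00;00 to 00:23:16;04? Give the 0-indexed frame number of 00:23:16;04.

41842

As if non-drop at 30 labels/s: (0 × 3600 + 23 × 60 + 16) × 30 + 4 = 41884.
Minute boundaries passed: 23; those not divisible by 10: 23 − 2 = 21; dropped labels = 2 × 21 = 42.
Actual frame index = 41884 − 42 = 41842.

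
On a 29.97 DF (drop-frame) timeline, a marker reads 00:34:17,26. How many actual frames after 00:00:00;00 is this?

61674

Complete 10-minute blocks: 3, each 17982 frames → 53946.
Remaining 4 whole minutes in the current block: 1800 + 3 × 1798 = 7194 frames.
Within the current minute: 17 × 30 + 26 − 2 = 534 (labels ;00/;01 skipped at this minute). Total = 53946 + 7194 + 534 = 61674.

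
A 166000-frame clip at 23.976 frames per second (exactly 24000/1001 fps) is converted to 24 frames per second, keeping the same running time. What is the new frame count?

166166 frames

Target frames = source frames × (target rate / source rate) = 166000 × (24)/(24000/1001) = 166000 × 1001/1000 = 166166.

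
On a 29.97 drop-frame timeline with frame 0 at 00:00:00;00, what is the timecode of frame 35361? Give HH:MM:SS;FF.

00:19:39;27

Each 10-minute DF block holds 10 × 60 × 30 − 9 × 2 = 17982 frames. 35361 ÷ 17982 → 1 full block, remainder 17379.
Within the partial block the first minute is 1800 frames and each further minute 1798, so 9 further minute boundaries passed. Total skipped labels = 18 × 1 + 2 × 9 = 36.
Non-drop label index = 35361 + 36 = 35397; at 30 labels/s that is 00:19:39:27, i.e. DF 00:19:39;27.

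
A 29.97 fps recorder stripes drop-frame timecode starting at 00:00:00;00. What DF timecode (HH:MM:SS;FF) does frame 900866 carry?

Each 10-minute DF block holds 10 × 60 × 30 − 9 × 2 = 17982 frames. 900866 ÷ 17982 → 50 full blocks, remainder 1766.
Within the partial block the first minute is 1800 frames and each further minute 1798, so 0 further minute boundaries passed. Total skipped labels = 18 × 50 + 2 × 0 = 900.
Non-drop label index = 900866 + 900 = 901766; at 30 labels/s that is 08:20:58:26, i.e. DF 08:20:58;26.

08:20:58;26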